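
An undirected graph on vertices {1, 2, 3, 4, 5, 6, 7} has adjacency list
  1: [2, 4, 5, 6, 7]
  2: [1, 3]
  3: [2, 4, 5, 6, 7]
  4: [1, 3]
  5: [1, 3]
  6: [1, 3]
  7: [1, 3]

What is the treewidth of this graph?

2

A width-2 tree decomposition is:
Bags: B1 = {1, 3, 5}  B2 = {1, 3, 7}  B3 = {1, 3, 4}  B4 = {1, 3, 6}  B5 = {1, 2, 3}
Tree: B1–B2, B2–B3, B3–B4, B4–B5
Each bag holds 3 vertices, so the decomposition has width 2, which upper-bounds the treewidth. Since 1–5–3–7–1 is a cycle in G, G is not acyclic. Forests are exactly the graphs of treewidth ≤ 1, so tw(G) ≥ 2. Hence tw(G) = 2 exactly.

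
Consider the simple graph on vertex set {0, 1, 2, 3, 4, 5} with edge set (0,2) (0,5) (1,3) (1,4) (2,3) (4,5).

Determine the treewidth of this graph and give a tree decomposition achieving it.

Treewidth 2.
One optimal decomposition is:
Bags: B1 = {1, 2, 3}  B2 = {0, 1, 2}  B3 = {0, 1, 5}  B4 = {1, 4, 5}
Tree: B1–B2, B2–B3, B3–B4

Each bag holds 3 vertices, so the decomposition has width 2, which upper-bounds the treewidth. For the lower bound, G contains the cycle 1–3–2–0–5–4–1, so G is not a forest; only forests have treewidth ≤ 1, hence tw(G) ≥ 2. Therefore the treewidth is 2.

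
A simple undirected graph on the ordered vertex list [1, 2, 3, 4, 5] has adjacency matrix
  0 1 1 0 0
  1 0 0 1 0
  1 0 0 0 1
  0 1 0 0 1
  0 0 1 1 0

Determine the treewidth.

A width-2 tree decomposition is:
Bags: B1 = {2, 4, 5}  B2 = {1, 2, 5}  B3 = {1, 3, 5}
Tree: B1–B2, B2–B3
Every bag has size at most 3, so the width is 3 − 1 = 2 and tw(G) ≤ 2. For the lower bound, G contains the cycle 5–4–2–1–3–5, so G is not a forest; only forests have treewidth ≤ 1, hence tw(G) ≥ 2. Therefore the treewidth is 2.

2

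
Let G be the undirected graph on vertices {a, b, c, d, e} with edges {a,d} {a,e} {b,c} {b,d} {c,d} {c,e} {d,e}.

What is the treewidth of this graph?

A width-2 tree decomposition is:
Bags: B1 = {c, d, e}  B2 = {b, c, d}  B3 = {a, d, e}
Tree: B1–B2, B1–B3
The largest bag has 3 vertices, giving width 2; this decomposition certifies tw(G) ≤ 2. For the lower bound, the 3 vertices {c, d, e} are pairwise adjacent, and any tree decomposition puts a clique entirely inside one bag — forcing width ≥ 2. Hence tw(G) = 2 exactly.

2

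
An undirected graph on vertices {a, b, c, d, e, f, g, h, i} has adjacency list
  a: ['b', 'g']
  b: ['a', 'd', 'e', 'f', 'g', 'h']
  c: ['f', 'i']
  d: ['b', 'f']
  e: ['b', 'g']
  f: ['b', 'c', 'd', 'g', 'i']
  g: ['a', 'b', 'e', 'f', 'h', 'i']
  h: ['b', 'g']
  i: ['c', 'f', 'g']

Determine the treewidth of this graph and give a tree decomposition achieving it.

Every bag has size at most 3, so the width is 3 − 1 = 2 and tw(G) ≤ 2. For the lower bound, the 3 vertices {b, d, f} are pairwise adjacent, and any tree decomposition puts a clique entirely inside one bag — forcing width ≥ 2. Therefore the treewidth is 2.

Treewidth 2.
One such decomposition:
Bags: B1 = {b, f, g}  B2 = {b, d, f}  B3 = {b, e, g}  B4 = {f, g, i}  B5 = {c, f, i}  B6 = {a, b, g}  B7 = {b, g, h}
Tree: B1–B2, B1–B3, B1–B4, B4–B5, B1–B6, B6–B7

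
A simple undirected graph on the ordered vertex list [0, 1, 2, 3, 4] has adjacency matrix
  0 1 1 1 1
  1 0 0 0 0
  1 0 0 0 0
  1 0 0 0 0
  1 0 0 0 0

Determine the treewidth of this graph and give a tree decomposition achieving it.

Treewidth 1.
Bags: B1 = {0, 2}  B2 = {0, 4}  B3 = {0, 1}  B4 = {0, 3}
Tree: B1–B2, B1–B3, B2–B4

The largest bag has 2 vertices, giving width 1; this decomposition certifies tw(G) ≤ 1. Any graph with an edge has treewidth ≥ 1, and G has the edge 0–2. Therefore the treewidth is 1.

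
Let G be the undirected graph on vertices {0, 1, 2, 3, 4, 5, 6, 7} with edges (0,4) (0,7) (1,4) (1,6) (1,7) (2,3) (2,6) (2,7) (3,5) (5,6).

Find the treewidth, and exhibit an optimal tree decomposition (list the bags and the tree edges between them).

Treewidth 2.
One optimal decomposition is:
Bags: B1 = {3, 5, 6}  B2 = {2, 3, 6}  B3 = {1, 2, 6}  B4 = {1, 2, 7}  B5 = {1, 4, 7}  B6 = {0, 4, 7}
Tree: B1–B2, B2–B3, B3–B4, B4–B5, B5–B6

The largest bag has 3 vertices, giving width 2; this decomposition certifies tw(G) ≤ 2. Since 5–3–2–6–5 is a cycle in G, G is not acyclic. Forests are exactly the graphs of treewidth ≤ 1, so tw(G) ≥ 2. Therefore the treewidth is 2.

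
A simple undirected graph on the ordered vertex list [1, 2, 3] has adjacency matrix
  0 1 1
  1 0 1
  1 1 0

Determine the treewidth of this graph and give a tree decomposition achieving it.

Treewidth 2.
Bags: B1 = {1, 2, 3}
Tree: (single bag)

With just one bag of size 3, the width is 3 − 1 = 2, so tw(G) ≤ 2. Conversely, {1, 2, 3} is a clique of size 3, and the vertices of any clique must share a bag in every tree decomposition; so some bag has ≥ 3 vertices and tw(G) ≥ 2. Combining the bounds, tw(G) = 2.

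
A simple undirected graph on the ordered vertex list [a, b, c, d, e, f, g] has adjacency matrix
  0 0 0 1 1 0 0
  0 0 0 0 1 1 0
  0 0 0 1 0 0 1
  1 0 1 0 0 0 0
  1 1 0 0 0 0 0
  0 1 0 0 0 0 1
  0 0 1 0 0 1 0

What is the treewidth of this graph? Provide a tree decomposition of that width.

Treewidth 2.
Bags: B1 = {c, d, g}  B2 = {d, f, g}  B3 = {b, d, f}  B4 = {b, d, e}  B5 = {a, d, e}
Tree: B1–B2, B2–B3, B3–B4, B4–B5

Every bag has size at most 3, so the width is 3 − 1 = 2 and tw(G) ≤ 2. Since d–c–g–f–b–e–a–d is a cycle in G, G is not acyclic. Forests are exactly the graphs of treewidth ≤ 1, so tw(G) ≥ 2. Hence tw(G) = 2 exactly.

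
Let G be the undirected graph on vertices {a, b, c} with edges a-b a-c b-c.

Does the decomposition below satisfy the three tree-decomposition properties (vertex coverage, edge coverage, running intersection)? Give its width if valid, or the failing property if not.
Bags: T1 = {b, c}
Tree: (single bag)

A tree decomposition must satisfy three properties: every vertex lies in some bag; for every edge, both endpoints lie together in some bag; and for every vertex, the bags containing it form a connected subtree. Here vertex a appears in no bag, so the decomposition is invalid.

No — vertex a appears in no bag.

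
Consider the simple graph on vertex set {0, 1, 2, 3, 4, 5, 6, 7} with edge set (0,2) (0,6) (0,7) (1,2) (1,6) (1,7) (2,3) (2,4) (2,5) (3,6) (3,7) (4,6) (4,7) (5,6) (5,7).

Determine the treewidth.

3

A width-3 tree decomposition is:
Bags: B1 = {0, 2, 6, 7}  B2 = {1, 2, 6, 7}  B3 = {2, 4, 6, 7}  B4 = {2, 5, 6, 7}  B5 = {2, 3, 6, 7}
Tree: B1–B2, B2–B3, B3–B4, B4–B5
Each bag holds 4 vertices, so the decomposition has width 3, which upper-bounds the treewidth. For the lower bound: the 4 vertex sets {0,6}, {1,2}, {7}, {4} are disjoint, each induces a connected subgraph, and every pair is joined by at least one edge of G. Contracting each set to a single vertex therefore yields K_{4} as a minor, and since treewidth is minor-monotone, tw(G) ≥ tw(K_{4}) = 3. Combining the bounds, tw(G) = 3.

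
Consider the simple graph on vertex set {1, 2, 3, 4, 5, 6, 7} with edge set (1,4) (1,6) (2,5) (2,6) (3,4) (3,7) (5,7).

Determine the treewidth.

A width-2 tree decomposition is:
Bags: B1 = {3, 4, 7}  B2 = {4, 5, 7}  B3 = {2, 4, 5}  B4 = {2, 4, 6}  B5 = {1, 4, 6}
Tree: B1–B2, B2–B3, B3–B4, B4–B5
The largest bag has 3 vertices, giving width 2; this decomposition certifies tw(G) ≤ 2. For the lower bound, G contains the cycle 4–3–7–5–2–6–1–4, so G is not a forest; only forests have treewidth ≤ 1, hence tw(G) ≥ 2. The upper and lower bounds meet at 2, so that is the treewidth.

2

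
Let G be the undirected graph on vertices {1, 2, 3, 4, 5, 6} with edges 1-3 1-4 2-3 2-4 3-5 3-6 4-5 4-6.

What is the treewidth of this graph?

A width-2 tree decomposition is:
Bags: B1 = {1, 3, 4}  B2 = {3, 4, 5}  B3 = {3, 4, 6}  B4 = {2, 3, 4}
Tree: B1–B2, B2–B3, B3–B4
Each bag holds 3 vertices, so the decomposition has width 2, which upper-bounds the treewidth. For the lower bound, G contains the cycle 1–3–5–4–1, so G is not a forest; only forests have treewidth ≤ 1, hence tw(G) ≥ 2. Therefore the treewidth is 2.

2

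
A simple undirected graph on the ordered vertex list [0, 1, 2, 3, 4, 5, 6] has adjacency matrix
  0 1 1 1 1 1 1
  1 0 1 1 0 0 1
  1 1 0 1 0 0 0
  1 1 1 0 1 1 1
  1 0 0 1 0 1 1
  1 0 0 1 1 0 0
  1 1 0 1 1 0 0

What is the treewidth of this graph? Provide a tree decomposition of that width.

The largest bag has 4 vertices, giving width 3; this decomposition certifies tw(G) ≤ 3. On the other hand G contains the 4-clique {0, 1, 2, 3}. A clique must lie in a single bag of any decomposition, so no decomposition can have width below 3. The upper and lower bounds meet at 3, so that is the treewidth.

Treewidth 3.
Bags: B1 = {0, 3, 4, 6}  B2 = {0, 1, 3, 6}  B3 = {0, 3, 4, 5}  B4 = {0, 1, 2, 3}
Tree: B1–B2, B1–B3, B2–B4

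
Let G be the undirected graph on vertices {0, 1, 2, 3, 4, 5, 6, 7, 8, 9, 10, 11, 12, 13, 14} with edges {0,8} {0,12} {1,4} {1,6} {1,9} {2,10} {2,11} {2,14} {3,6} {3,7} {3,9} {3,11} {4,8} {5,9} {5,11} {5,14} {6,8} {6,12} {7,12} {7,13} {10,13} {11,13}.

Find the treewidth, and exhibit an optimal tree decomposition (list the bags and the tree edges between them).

Treewidth 3.
One optimal decomposition is:
Bags: B1 = {0, 4, 8, 12}  B2 = {4, 6, 8, 12}  B3 = {1, 4, 6, 12}  B4 = {1, 6, 7, 12}  B5 = {1, 3, 6, 7}  B6 = {1, 3, 7, 9}  B7 = {3, 7, 9, 13}  B8 = {3, 9, 11, 13}  B9 = {5, 9, 11, 13}  B10 = {5, 10, 11, 13}  B11 = {2, 5, 10, 11}  B12 = {2, 5, 10, 14}
Tree: B1–B2, B2–B3, B3–B4, B4–B5, B5–B6, B6–B7, B7–B8, B8–B9, B9–B10, B10–B11, B11–B12

Each bag holds 4 vertices, so the decomposition has width 3, which upper-bounds the treewidth. For the lower bound: the 4 vertex sets {0,4,8}, {12}, {6}, {1,3,7,9} are disjoint, each induces a connected subgraph, and every pair is joined by at least one edge of G. Contracting each set to a single vertex therefore yields K_{4} as a minor, and since treewidth is minor-monotone, tw(G) ≥ tw(K_{4}) = 3. Therefore the treewidth is 3.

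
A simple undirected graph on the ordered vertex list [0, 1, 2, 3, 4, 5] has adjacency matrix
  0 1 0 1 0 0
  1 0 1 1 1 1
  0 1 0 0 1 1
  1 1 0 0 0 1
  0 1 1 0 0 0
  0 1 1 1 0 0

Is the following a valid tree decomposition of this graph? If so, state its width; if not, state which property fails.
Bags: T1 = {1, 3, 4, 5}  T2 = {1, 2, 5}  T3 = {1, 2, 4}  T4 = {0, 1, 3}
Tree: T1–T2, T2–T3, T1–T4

No — bags containing vertex 4 are not connected in the tree.

A tree decomposition must satisfy three properties: every vertex lies in some bag; for every edge, both endpoints lie together in some bag; and for every vertex, the bags containing it form a connected subtree. Here bags containing vertex 4 are not connected in the tree, so the decomposition is invalid.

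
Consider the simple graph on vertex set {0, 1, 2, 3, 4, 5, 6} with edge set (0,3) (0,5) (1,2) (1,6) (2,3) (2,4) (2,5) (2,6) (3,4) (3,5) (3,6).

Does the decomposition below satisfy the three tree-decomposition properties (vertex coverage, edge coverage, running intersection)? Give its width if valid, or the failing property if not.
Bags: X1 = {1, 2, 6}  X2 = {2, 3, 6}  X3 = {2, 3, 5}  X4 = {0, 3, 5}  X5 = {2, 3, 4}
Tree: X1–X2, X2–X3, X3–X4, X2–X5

Yes; width 2.

Checking the three conditions: (i) the bags cover all of {0, 1, 2, 3, 4, 5, 6}; (ii) for each edge, some bag contains both endpoints; (iii) the bags containing any fixed vertex form a subtree. All hold, so the decomposition is valid with width 3 − 1 = 2.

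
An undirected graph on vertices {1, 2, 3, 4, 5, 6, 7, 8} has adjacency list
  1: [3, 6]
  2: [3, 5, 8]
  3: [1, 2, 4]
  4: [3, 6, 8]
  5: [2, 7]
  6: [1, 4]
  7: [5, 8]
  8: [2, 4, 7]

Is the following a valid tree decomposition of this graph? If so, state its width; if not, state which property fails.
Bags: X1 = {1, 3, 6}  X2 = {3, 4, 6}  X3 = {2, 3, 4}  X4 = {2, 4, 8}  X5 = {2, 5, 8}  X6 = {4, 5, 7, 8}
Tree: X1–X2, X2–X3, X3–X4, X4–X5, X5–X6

No — bags containing vertex 4 are not connected in the tree.

A tree decomposition must satisfy three properties: every vertex lies in some bag; for every edge, both endpoints lie together in some bag; and for every vertex, the bags containing it form a connected subtree. Here bags containing vertex 4 are not connected in the tree, so the decomposition is invalid.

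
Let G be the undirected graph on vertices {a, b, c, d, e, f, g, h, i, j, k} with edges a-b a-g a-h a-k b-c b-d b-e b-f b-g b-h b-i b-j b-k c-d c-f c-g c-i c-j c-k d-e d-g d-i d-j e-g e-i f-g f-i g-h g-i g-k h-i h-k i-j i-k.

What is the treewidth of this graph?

4

A width-4 tree decomposition is:
Bags: B1 = {b, g, h, i, k}  B2 = {b, c, g, i, k}  B3 = {b, c, d, g, i}  B4 = {b, c, f, g, i}  B5 = {b, d, e, g, i}  B6 = {b, c, d, i, j}  B7 = {a, b, g, h, k}
Tree: B1–B2, B2–B3, B2–B4, B3–B5, B3–B6, B1–B7
The largest bag has 5 vertices, giving width 4; this decomposition certifies tw(G) ≤ 4. For the lower bound, the 5 vertices {a, b, g, h, k} are pairwise adjacent, and any tree decomposition puts a clique entirely inside one bag — forcing width ≥ 4. Hence tw(G) = 4 exactly.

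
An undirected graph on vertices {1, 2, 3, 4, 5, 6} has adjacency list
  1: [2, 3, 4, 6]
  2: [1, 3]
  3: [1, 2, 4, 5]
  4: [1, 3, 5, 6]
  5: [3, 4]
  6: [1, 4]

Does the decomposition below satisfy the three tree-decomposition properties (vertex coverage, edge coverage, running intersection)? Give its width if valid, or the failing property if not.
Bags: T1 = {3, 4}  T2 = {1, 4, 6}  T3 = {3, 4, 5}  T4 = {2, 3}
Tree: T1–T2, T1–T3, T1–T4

No — edge (1,3) lies in no bag.

A tree decomposition must satisfy three properties: every vertex lies in some bag; for every edge, both endpoints lie together in some bag; and for every vertex, the bags containing it form a connected subtree. Here edge (1,3) lies in no bag, so the decomposition is invalid.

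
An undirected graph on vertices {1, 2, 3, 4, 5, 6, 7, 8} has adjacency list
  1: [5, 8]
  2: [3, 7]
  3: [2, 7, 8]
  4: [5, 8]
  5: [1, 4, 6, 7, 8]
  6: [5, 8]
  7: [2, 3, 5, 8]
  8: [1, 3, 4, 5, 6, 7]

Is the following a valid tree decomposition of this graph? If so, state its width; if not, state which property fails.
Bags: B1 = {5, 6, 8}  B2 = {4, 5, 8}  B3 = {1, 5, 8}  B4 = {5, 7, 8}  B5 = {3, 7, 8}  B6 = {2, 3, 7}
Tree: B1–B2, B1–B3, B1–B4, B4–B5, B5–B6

Yes; width 2.

Checking the three conditions: (i) the bags cover all of {1, 2, 3, 4, 5, 6, 7, 8}; (ii) for each edge, some bag contains both endpoints; (iii) the bags containing any fixed vertex form a subtree. All hold, so the decomposition is valid with width 3 − 1 = 2.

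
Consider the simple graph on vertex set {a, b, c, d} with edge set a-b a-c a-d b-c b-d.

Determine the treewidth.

A width-2 tree decomposition is:
Bags: B1 = {a, b, d}  B2 = {a, b, c}
Tree: B1–B2
Every bag has size at most 3, so the width is 3 − 1 = 2 and tw(G) ≤ 2. Conversely, {a, b, d} is a clique of size 3, and the vertices of any clique must share a bag in every tree decomposition; so some bag has ≥ 3 vertices and tw(G) ≥ 2. The upper and lower bounds meet at 2, so that is the treewidth.

2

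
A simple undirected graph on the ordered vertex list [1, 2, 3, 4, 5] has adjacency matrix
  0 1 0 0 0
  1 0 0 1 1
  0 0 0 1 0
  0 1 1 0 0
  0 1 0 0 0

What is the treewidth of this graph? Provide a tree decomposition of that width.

The largest bag has 2 vertices, giving width 1; this decomposition certifies tw(G) ≤ 1. Any graph with an edge has treewidth ≥ 1, and G has the edge 4–3. The upper and lower bounds meet at 1, so that is the treewidth.

Treewidth 1.
One such decomposition:
Bags: B1 = {3, 4}  B2 = {2, 4}  B3 = {2, 5}  B4 = {1, 2}
Tree: B1–B2, B2–B3, B2–B4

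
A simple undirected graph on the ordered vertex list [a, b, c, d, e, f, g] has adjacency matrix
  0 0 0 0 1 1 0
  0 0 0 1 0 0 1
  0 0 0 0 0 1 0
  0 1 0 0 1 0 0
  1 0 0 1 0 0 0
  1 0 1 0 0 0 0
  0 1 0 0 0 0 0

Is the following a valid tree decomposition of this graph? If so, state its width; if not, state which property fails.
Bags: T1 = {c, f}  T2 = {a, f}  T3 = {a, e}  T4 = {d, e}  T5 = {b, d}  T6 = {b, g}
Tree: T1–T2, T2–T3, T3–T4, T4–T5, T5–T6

Checking the three conditions: (i) the bags cover all of {a, b, c, d, e, f, g}; (ii) for each edge, some bag contains both endpoints; (iii) the bags containing any fixed vertex form a subtree. All hold, so the decomposition is valid with width 2 − 1 = 1.

Yes; width 1.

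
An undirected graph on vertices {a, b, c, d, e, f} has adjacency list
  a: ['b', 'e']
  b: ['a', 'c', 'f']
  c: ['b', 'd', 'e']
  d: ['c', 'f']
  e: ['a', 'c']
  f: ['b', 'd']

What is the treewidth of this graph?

A width-2 tree decomposition is:
Bags: B1 = {b, d, f}  B2 = {b, c, d}  B3 = {a, b, c}  B4 = {a, c, e}
Tree: B1–B2, B2–B3, B3–B4
The largest bag has 3 vertices, giving width 2; this decomposition certifies tw(G) ≤ 2. For the lower bound, G contains the cycle f–d–c–b–f, so G is not a forest; only forests have treewidth ≤ 1, hence tw(G) ≥ 2. Combining the bounds, tw(G) = 2.

2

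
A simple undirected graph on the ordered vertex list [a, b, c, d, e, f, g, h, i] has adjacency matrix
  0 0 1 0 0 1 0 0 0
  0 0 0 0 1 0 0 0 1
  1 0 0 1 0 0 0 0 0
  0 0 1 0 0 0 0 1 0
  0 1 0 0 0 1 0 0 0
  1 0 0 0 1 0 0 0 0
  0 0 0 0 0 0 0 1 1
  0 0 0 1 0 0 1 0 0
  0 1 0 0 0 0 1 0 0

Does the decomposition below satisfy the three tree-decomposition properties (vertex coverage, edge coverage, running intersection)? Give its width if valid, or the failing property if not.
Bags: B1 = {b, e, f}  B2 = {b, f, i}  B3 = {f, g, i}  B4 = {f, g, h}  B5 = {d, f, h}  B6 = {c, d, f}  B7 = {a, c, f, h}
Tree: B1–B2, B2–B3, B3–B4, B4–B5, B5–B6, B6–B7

No — bags containing vertex h are not connected in the tree.

A tree decomposition must satisfy three properties: every vertex lies in some bag; for every edge, both endpoints lie together in some bag; and for every vertex, the bags containing it form a connected subtree. Here bags containing vertex h are not connected in the tree, so the decomposition is invalid.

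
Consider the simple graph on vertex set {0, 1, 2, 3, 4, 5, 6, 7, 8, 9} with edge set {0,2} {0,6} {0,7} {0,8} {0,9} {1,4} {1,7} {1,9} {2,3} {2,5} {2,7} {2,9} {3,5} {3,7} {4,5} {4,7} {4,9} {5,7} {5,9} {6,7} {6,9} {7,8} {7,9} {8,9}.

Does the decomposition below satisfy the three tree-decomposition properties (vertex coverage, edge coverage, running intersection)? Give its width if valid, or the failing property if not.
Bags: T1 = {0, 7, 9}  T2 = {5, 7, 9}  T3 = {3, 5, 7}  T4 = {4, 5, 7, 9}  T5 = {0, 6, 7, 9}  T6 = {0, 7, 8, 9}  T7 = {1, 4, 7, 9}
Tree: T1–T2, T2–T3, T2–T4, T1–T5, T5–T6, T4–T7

No — vertex 2 appears in no bag.

A tree decomposition must satisfy three properties: every vertex lies in some bag; for every edge, both endpoints lie together in some bag; and for every vertex, the bags containing it form a connected subtree. Here vertex 2 appears in no bag, so the decomposition is invalid.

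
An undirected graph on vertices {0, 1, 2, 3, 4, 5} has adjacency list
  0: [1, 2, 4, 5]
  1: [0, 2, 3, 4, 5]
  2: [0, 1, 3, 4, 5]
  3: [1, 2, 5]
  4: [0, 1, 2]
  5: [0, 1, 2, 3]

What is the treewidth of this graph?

A width-3 tree decomposition is:
Bags: B1 = {1, 2, 3, 5}  B2 = {0, 1, 2, 5}  B3 = {0, 1, 2, 4}
Tree: B1–B2, B2–B3
Each bag holds 4 vertices, so the decomposition has width 3, which upper-bounds the treewidth. For the lower bound, the 4 vertices {0, 1, 2, 4} are pairwise adjacent, and any tree decomposition puts a clique entirely inside one bag — forcing width ≥ 3. Hence tw(G) = 3 exactly.

3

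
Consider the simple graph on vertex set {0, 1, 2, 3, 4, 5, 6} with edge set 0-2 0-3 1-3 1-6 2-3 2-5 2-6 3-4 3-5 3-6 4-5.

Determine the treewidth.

2

A width-2 tree decomposition is:
Bags: B1 = {2, 3, 6}  B2 = {2, 3, 5}  B3 = {1, 3, 6}  B4 = {0, 2, 3}  B5 = {3, 4, 5}
Tree: B1–B2, B1–B3, B1–B4, B2–B5
Each bag holds 3 vertices, so the decomposition has width 2, which upper-bounds the treewidth. On the other hand G contains the 3-clique {1, 3, 6}. A clique must lie in a single bag of any decomposition, so no decomposition can have width below 2. Therefore the treewidth is 2.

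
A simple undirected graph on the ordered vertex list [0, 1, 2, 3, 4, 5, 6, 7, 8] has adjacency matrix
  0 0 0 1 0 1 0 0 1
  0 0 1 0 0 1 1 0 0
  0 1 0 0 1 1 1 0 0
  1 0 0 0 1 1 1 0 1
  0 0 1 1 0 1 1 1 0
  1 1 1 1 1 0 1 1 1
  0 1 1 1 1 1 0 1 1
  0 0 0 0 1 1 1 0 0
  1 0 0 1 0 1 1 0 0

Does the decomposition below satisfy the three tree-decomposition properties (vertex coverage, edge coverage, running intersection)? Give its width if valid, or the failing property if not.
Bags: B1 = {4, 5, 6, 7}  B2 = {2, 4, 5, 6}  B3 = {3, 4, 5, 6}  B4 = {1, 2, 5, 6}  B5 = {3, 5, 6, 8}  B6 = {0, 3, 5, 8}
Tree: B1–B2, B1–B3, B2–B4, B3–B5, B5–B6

Checking the three conditions: (i) the bags cover all of {0, 1, 2, 3, 4, 5, 6, 7, 8}; (ii) for each edge, some bag contains both endpoints; (iii) the bags containing any fixed vertex form a subtree. All hold, so the decomposition is valid with width 4 − 1 = 3.

Yes; width 3.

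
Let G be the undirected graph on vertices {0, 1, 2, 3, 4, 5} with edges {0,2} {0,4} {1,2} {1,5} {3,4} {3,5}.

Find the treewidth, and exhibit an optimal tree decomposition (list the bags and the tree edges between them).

Each bag holds 3 vertices, so the decomposition has width 2, which upper-bounds the treewidth. Since 4–3–5–1–2–0–4 is a cycle in G, G is not acyclic. Forests are exactly the graphs of treewidth ≤ 1, so tw(G) ≥ 2. Therefore the treewidth is 2.

Treewidth 2.
One such decomposition:
Bags: B1 = {3, 4, 5}  B2 = {1, 4, 5}  B3 = {1, 2, 4}  B4 = {0, 2, 4}
Tree: B1–B2, B2–B3, B3–B4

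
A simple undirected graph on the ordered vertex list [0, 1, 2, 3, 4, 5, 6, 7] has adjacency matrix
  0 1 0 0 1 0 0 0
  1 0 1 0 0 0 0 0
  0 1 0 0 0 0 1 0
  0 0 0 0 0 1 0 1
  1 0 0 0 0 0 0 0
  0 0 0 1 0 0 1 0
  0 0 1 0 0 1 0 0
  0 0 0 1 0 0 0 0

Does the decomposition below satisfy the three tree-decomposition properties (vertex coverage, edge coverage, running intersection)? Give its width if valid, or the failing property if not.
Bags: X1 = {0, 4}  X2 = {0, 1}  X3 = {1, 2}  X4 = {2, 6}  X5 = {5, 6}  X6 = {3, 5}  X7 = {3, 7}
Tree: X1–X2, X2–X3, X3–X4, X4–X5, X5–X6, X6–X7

Yes; width 1.

Checking the three conditions: (i) the bags cover all of {0, 1, 2, 3, 4, 5, 6, 7}; (ii) for each edge, some bag contains both endpoints; (iii) the bags containing any fixed vertex form a subtree. All hold, so the decomposition is valid with width 2 − 1 = 1.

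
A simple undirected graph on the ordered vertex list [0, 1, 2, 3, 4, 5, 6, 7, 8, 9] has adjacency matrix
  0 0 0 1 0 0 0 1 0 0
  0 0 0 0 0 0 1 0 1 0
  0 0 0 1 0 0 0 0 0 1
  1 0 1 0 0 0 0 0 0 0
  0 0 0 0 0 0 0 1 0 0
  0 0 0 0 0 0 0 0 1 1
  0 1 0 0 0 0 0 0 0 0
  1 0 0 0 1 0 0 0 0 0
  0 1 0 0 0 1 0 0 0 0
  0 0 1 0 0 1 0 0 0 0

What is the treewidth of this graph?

A width-1 tree decomposition is:
Bags: B1 = {4, 7}  B2 = {0, 7}  B3 = {0, 3}  B4 = {2, 3}  B5 = {2, 9}  B6 = {5, 9}  B7 = {5, 8}  B8 = {1, 8}  B9 = {1, 6}
Tree: B1–B2, B2–B3, B3–B4, B4–B5, B5–B6, B6–B7, B7–B8, B8–B9
The largest bag has 2 vertices, giving width 1; this decomposition certifies tw(G) ≤ 1. Since G has at least one edge (e.g. 4–7), it is not an edgeless graph, so tw(G) ≥ 1. Hence tw(G) = 1 exactly.

1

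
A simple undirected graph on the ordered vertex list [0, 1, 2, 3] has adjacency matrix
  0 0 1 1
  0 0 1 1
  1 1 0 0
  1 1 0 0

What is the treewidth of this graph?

A width-2 tree decomposition is:
Bags: B1 = {1, 2, 3}  B2 = {0, 2, 3}
Tree: B1–B2
The largest bag has 3 vertices, giving width 2; this decomposition certifies tw(G) ≤ 2. Since 2–1–3–0–2 is a cycle in G, G is not acyclic. Forests are exactly the graphs of treewidth ≤ 1, so tw(G) ≥ 2. Hence tw(G) = 2 exactly.

2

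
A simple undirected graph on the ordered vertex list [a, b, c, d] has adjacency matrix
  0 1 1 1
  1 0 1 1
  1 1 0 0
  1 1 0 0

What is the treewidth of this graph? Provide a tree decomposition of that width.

Each bag holds 3 vertices, so the decomposition has width 2, which upper-bounds the treewidth. Conversely, {a, b, d} is a clique of size 3, and the vertices of any clique must share a bag in every tree decomposition; so some bag has ≥ 3 vertices and tw(G) ≥ 2. Hence tw(G) = 2 exactly.

Treewidth 2.
One optimal decomposition is:
Bags: B1 = {a, b, d}  B2 = {a, b, c}
Tree: B1–B2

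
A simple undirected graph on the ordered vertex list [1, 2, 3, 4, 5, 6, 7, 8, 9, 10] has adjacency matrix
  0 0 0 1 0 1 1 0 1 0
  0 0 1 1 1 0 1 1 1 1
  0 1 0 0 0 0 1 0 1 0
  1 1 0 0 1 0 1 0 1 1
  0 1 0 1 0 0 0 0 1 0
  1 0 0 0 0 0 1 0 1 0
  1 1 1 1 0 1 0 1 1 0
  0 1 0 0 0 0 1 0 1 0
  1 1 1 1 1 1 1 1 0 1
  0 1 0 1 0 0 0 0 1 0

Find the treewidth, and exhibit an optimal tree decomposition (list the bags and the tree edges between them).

Each bag holds 4 vertices, so the decomposition has width 3, which upper-bounds the treewidth. For the lower bound, the 4 vertices {1, 4, 7, 9} are pairwise adjacent, and any tree decomposition puts a clique entirely inside one bag — forcing width ≥ 3. Combining the bounds, tw(G) = 3.

Treewidth 3.
Bags: B1 = {1, 4, 7, 9}  B2 = {2, 4, 7, 9}  B3 = {2, 4, 5, 9}  B4 = {2, 3, 7, 9}  B5 = {2, 4, 9, 10}  B6 = {1, 6, 7, 9}  B7 = {2, 7, 8, 9}
Tree: B1–B2, B2–B3, B2–B4, B2–B5, B1–B6, B2–B7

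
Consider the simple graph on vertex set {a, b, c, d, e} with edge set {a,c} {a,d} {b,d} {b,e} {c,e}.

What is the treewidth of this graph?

2

A width-2 tree decomposition is:
Bags: B1 = {b, c, e}  B2 = {a, b, c}  B3 = {a, b, d}
Tree: B1–B2, B2–B3
Each bag holds 3 vertices, so the decomposition has width 2, which upper-bounds the treewidth. For the lower bound, G contains the cycle b–e–c–a–d–b, so G is not a forest; only forests have treewidth ≤ 1, hence tw(G) ≥ 2. Combining the bounds, tw(G) = 2.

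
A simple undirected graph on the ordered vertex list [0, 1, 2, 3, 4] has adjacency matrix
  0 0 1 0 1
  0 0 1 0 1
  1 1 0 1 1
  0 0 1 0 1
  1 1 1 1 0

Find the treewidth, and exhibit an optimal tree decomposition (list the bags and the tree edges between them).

The largest bag has 3 vertices, giving width 2; this decomposition certifies tw(G) ≤ 2. On the other hand G contains the 3-clique {0, 2, 4}. A clique must lie in a single bag of any decomposition, so no decomposition can have width below 2. Combining the bounds, tw(G) = 2.

Treewidth 2.
Bags: B1 = {1, 2, 4}  B2 = {0, 2, 4}  B3 = {2, 3, 4}
Tree: B1–B2, B1–B3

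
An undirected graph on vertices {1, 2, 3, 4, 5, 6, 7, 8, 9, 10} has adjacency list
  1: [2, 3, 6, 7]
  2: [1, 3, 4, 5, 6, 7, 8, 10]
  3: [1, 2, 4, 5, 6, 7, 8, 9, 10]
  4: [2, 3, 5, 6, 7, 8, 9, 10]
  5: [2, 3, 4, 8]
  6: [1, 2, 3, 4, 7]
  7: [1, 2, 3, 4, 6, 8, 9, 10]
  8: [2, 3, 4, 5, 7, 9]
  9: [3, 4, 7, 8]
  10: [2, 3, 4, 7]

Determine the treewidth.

4

A width-4 tree decomposition is:
Bags: B1 = {2, 3, 4, 6, 7}  B2 = {2, 3, 4, 7, 10}  B3 = {2, 3, 4, 7, 8}  B4 = {3, 4, 7, 8, 9}  B5 = {2, 3, 4, 5, 8}  B6 = {1, 2, 3, 6, 7}
Tree: B1–B2, B2–B3, B3–B4, B3–B5, B1–B6
The largest bag has 5 vertices, giving width 4; this decomposition certifies tw(G) ≤ 4. On the other hand G contains the 5-clique {3, 4, 7, 8, 9}. A clique must lie in a single bag of any decomposition, so no decomposition can have width below 4. Hence tw(G) = 4 exactly.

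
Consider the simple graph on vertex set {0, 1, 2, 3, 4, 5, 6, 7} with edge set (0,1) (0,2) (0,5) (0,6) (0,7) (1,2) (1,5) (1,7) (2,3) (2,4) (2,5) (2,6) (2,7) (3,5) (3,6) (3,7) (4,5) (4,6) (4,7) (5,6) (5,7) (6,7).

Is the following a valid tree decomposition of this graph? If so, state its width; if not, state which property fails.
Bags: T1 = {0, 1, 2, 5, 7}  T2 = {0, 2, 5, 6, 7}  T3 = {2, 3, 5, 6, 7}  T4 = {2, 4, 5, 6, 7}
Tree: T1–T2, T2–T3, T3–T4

Vertex coverage: the bags together contain {0, 1, 2, 3, 4, 5, 6, 7}, the full vertex set. Edge coverage: each edge of G has both endpoints in at least one bag. Running intersection: for every vertex, the bags containing it form a connected subtree. All three properties hold, so this is a valid tree decomposition of width max|bag| − 1 = 4, and hence tw(G) ≤ 4.

Yes; width 4.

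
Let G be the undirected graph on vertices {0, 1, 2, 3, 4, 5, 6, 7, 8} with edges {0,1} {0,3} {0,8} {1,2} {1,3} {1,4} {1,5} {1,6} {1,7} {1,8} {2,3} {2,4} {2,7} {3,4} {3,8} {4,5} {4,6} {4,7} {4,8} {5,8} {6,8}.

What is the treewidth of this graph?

3

A width-3 tree decomposition is:
Bags: B1 = {1, 2, 3, 4}  B2 = {1, 2, 4, 7}  B3 = {1, 3, 4, 8}  B4 = {1, 4, 5, 8}  B5 = {1, 4, 6, 8}  B6 = {0, 1, 3, 8}
Tree: B1–B2, B1–B3, B3–B4, B3–B5, B3–B6
The largest bag has 4 vertices, giving width 3; this decomposition certifies tw(G) ≤ 3. On the other hand G contains the 4-clique {0, 1, 3, 8}. A clique must lie in a single bag of any decomposition, so no decomposition can have width below 3. Therefore the treewidth is 3.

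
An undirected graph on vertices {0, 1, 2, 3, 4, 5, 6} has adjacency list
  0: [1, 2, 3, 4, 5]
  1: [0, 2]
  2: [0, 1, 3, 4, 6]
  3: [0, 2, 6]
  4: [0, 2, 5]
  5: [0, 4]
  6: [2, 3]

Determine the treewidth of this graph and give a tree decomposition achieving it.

Treewidth 2.
Bags: B1 = {0, 2, 4}  B2 = {0, 4, 5}  B3 = {0, 2, 3}  B4 = {2, 3, 6}  B5 = {0, 1, 2}
Tree: B1–B2, B1–B3, B3–B4, B1–B5

Every bag has size at most 3, so the width is 3 − 1 = 2 and tw(G) ≤ 2. Conversely, {0, 1, 2} is a clique of size 3, and the vertices of any clique must share a bag in every tree decomposition; so some bag has ≥ 3 vertices and tw(G) ≥ 2. The upper and lower bounds meet at 2, so that is the treewidth.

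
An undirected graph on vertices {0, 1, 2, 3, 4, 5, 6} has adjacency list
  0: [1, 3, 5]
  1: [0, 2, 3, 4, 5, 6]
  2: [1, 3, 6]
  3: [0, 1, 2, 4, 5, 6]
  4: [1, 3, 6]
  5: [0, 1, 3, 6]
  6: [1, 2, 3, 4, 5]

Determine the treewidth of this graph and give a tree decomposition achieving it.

The largest bag has 4 vertices, giving width 3; this decomposition certifies tw(G) ≤ 3. On the other hand G contains the 4-clique {0, 1, 3, 5}. A clique must lie in a single bag of any decomposition, so no decomposition can have width below 3. Hence tw(G) = 3 exactly.

Treewidth 3.
One such decomposition:
Bags: B1 = {0, 1, 3, 5}  B2 = {1, 3, 5, 6}  B3 = {1, 3, 4, 6}  B4 = {1, 2, 3, 6}
Tree: B1–B2, B2–B3, B2–B4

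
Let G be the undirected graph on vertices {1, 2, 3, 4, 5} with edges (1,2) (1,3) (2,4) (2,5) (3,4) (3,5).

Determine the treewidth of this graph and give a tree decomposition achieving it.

Treewidth 2.
One optimal decomposition is:
Bags: B1 = {1, 2, 3}  B2 = {2, 3, 5}  B3 = {2, 3, 4}
Tree: B1–B2, B2–B3

The largest bag has 3 vertices, giving width 2; this decomposition certifies tw(G) ≤ 2. Since 1–3–5–2–1 is a cycle in G, G is not acyclic. Forests are exactly the graphs of treewidth ≤ 1, so tw(G) ≥ 2. Hence tw(G) = 2 exactly.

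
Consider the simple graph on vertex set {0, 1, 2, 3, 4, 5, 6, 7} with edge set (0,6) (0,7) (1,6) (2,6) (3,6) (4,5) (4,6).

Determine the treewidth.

A width-1 tree decomposition is:
Bags: B1 = {3, 6}  B2 = {4, 6}  B3 = {0, 6}  B4 = {0, 7}  B5 = {2, 6}  B6 = {1, 6}  B7 = {4, 5}
Tree: B1–B2, B1–B3, B3–B4, B2–B5, B1–B6, B2–B7
Every bag has size at most 2, so the width is 2 − 1 = 1 and tw(G) ≤ 1. Since G has at least one edge (e.g. 3–6), it is not an edgeless graph, so tw(G) ≥ 1. Hence tw(G) = 1 exactly.

1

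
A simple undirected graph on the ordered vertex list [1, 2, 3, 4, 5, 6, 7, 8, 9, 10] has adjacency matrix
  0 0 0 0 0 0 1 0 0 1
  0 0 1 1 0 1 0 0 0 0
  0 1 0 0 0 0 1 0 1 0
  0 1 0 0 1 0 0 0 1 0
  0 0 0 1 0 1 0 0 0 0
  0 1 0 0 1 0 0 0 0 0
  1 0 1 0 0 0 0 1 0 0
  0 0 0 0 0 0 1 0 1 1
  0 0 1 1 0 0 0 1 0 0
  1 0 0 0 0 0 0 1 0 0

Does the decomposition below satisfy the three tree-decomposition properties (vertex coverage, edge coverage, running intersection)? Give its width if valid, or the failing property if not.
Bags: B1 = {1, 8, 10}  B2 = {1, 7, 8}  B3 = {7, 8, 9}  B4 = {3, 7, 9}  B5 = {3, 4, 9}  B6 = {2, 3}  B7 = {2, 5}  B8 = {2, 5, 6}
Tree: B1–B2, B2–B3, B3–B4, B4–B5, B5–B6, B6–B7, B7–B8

A tree decomposition must satisfy three properties: every vertex lies in some bag; for every edge, both endpoints lie together in some bag; and for every vertex, the bags containing it form a connected subtree. Here edge (4,2) lies in no bag, so the decomposition is invalid.

No — edge (4,2) lies in no bag.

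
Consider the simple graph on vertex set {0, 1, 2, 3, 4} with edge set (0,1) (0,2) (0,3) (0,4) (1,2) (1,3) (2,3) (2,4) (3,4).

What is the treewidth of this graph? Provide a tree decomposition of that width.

Treewidth 3.
One optimal decomposition is:
Bags: B1 = {0, 1, 2, 3}  B2 = {0, 2, 3, 4}
Tree: B1–B2

The largest bag has 4 vertices, giving width 3; this decomposition certifies tw(G) ≤ 3. Conversely, {0, 1, 2, 3} is a clique of size 4, and the vertices of any clique must share a bag in every tree decomposition; so some bag has ≥ 4 vertices and tw(G) ≥ 3. Therefore the treewidth is 3.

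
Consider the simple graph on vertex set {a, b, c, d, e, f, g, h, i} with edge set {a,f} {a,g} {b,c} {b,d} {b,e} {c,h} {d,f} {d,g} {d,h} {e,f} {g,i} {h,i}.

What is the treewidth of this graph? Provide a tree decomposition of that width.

Each bag holds 4 vertices, so the decomposition has width 3, which upper-bounds the treewidth. For the lower bound: the 4 vertex sets {b,c,e}, {h}, {d}, {a,f,g,i} are disjoint, each induces a connected subgraph, and every pair is joined by at least one edge of G. Contracting each set to a single vertex therefore yields K_{4} as a minor, and since treewidth is minor-monotone, tw(G) ≥ tw(K_{4}) = 3. The upper and lower bounds meet at 3, so that is the treewidth.

Treewidth 3.
One optimal decomposition is:
Bags: B1 = {b, c, e, h}  B2 = {b, d, e, h}  B3 = {d, e, f, h}  B4 = {d, f, h, i}  B5 = {d, f, g, i}  B6 = {a, f, g, i}
Tree: B1–B2, B2–B3, B3–B4, B4–B5, B5–B6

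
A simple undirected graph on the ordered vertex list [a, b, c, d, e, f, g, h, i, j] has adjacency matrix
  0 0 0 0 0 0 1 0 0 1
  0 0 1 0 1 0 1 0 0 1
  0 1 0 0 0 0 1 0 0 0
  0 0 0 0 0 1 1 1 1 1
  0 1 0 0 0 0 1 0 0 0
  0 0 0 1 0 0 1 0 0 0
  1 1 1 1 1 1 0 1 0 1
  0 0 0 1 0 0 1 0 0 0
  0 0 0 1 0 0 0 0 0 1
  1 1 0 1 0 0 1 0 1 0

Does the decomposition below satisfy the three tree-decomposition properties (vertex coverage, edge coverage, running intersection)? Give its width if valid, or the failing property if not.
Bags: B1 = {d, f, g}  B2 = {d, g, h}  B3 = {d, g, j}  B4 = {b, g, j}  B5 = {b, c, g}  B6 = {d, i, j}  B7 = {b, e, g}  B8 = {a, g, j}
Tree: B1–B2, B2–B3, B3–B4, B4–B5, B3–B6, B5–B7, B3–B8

Yes; width 2.

Every vertex of G appears in some bag (union = {a, b, c, d, e, f, g, h, i, j}); every edge is covered by a bag; and for each vertex v the set of bags containing v is connected in the bag tree. The decomposition is therefore valid. The largest bag has 3 vertices, so the width is 2.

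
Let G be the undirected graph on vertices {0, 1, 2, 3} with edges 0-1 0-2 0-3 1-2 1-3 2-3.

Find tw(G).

A width-3 tree decomposition is:
Bags: B1 = {0, 1, 2, 3}
Tree: (single bag)
A single bag containing all 4 vertices is trivially a valid decomposition of width 3. For the lower bound, the 4 vertices {0, 1, 2, 3} are pairwise adjacent, and any tree decomposition puts a clique entirely inside one bag — forcing width ≥ 3. Hence tw(G) = 3 exactly.

3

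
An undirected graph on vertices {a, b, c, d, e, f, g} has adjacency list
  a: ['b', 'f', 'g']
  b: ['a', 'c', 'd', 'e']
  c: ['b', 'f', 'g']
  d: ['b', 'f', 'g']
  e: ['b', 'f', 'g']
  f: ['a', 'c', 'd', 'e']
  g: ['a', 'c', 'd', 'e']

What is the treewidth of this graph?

3

A width-3 tree decomposition is:
Bags: B1 = {b, c, f, g}  B2 = {a, b, f, g}  B3 = {b, d, f, g}  B4 = {b, e, f, g}
Tree: B1–B2, B2–B3, B3–B4
Every bag has size at most 4, so the width is 4 − 1 = 3 and tw(G) ≤ 3. For the lower bound: the 4 vertex sets {b,c}, {a,f}, {g}, {d} are disjoint, each induces a connected subgraph, and every pair is joined by at least one edge of G. Contracting each set to a single vertex therefore yields K_{4} as a minor, and since treewidth is minor-monotone, tw(G) ≥ tw(K_{4}) = 3. Hence tw(G) = 3 exactly.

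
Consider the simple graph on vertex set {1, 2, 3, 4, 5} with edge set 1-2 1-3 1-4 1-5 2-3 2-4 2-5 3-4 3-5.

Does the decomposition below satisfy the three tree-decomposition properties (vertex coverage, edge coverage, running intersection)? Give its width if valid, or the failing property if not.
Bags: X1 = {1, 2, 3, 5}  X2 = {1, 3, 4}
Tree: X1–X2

No — edge (2,4) lies in no bag.

A tree decomposition must satisfy three properties: every vertex lies in some bag; for every edge, both endpoints lie together in some bag; and for every vertex, the bags containing it form a connected subtree. Here edge (2,4) lies in no bag, so the decomposition is invalid.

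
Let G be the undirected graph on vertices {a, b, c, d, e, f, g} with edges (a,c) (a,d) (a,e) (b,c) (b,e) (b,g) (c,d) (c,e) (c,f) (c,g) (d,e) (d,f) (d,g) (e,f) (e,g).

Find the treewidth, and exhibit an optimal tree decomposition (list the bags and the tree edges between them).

Treewidth 3.
One such decomposition:
Bags: B1 = {b, c, e, g}  B2 = {c, d, e, g}  B3 = {a, c, d, e}  B4 = {c, d, e, f}
Tree: B1–B2, B2–B3, B3–B4

Every bag has size at most 4, so the width is 4 − 1 = 3 and tw(G) ≤ 3. On the other hand G contains the 4-clique {c, d, e, g}. A clique must lie in a single bag of any decomposition, so no decomposition can have width below 3. The upper and lower bounds meet at 3, so that is the treewidth.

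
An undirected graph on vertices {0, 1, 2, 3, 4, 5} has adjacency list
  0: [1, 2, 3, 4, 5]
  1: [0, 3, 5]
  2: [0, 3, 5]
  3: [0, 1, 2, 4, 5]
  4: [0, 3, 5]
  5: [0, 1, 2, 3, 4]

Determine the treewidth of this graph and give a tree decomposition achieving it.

Each bag holds 4 vertices, so the decomposition has width 3, which upper-bounds the treewidth. For the lower bound, the 4 vertices {0, 1, 3, 5} are pairwise adjacent, and any tree decomposition puts a clique entirely inside one bag — forcing width ≥ 3. Combining the bounds, tw(G) = 3.

Treewidth 3.
One optimal decomposition is:
Bags: B1 = {0, 2, 3, 5}  B2 = {0, 3, 4, 5}  B3 = {0, 1, 3, 5}
Tree: B1–B2, B1–B3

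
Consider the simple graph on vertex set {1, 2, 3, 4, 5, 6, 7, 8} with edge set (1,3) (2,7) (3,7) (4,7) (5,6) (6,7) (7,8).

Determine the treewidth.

1

A width-1 tree decomposition is:
Bags: B1 = {6, 7}  B2 = {3, 7}  B3 = {7, 8}  B4 = {5, 6}  B5 = {2, 7}  B6 = {4, 7}  B7 = {1, 3}
Tree: B1–B2, B1–B3, B1–B4, B3–B5, B5–B6, B2–B7
The largest bag has 2 vertices, giving width 1; this decomposition certifies tw(G) ≤ 1. Any graph with an edge has treewidth ≥ 1, and G has the edge 7–6. The upper and lower bounds meet at 1, so that is the treewidth.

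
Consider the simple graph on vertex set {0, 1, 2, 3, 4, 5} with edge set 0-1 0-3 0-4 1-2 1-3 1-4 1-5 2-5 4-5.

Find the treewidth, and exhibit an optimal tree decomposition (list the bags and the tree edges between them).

Every bag has size at most 3, so the width is 3 − 1 = 2 and tw(G) ≤ 2. For the lower bound, the 3 vertices {0, 1, 3} are pairwise adjacent, and any tree decomposition puts a clique entirely inside one bag — forcing width ≥ 2. Hence tw(G) = 2 exactly.

Treewidth 2.
One such decomposition:
Bags: B1 = {0, 1, 4}  B2 = {0, 1, 3}  B3 = {1, 4, 5}  B4 = {1, 2, 5}
Tree: B1–B2, B1–B3, B3–B4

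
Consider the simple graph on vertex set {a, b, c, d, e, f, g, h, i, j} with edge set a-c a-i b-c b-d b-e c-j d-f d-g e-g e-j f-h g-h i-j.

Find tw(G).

A width-2 tree decomposition is:
Bags: B1 = {a, i, j}  B2 = {a, c, j}  B3 = {c, e, j}  B4 = {b, c, e}  B5 = {b, e, g}  B6 = {b, d, g}  B7 = {d, g, h}  B8 = {d, f, h}
Tree: B1–B2, B2–B3, B3–B4, B4–B5, B5–B6, B6–B7, B7–B8
Every bag has size at most 3, so the width is 3 − 1 = 2 and tw(G) ≤ 2. For the lower bound, G contains the cycle i–a–c–j–i, so G is not a forest; only forests have treewidth ≤ 1, hence tw(G) ≥ 2. Combining the bounds, tw(G) = 2.

2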